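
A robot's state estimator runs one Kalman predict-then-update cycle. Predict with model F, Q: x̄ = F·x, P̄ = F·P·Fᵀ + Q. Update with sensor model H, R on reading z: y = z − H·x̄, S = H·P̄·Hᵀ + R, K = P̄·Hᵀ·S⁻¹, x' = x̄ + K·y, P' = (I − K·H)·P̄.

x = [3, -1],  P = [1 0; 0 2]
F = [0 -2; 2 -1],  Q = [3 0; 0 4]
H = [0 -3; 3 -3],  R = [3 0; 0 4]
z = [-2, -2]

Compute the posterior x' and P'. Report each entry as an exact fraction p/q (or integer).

x̄ = F·x = [2, 7]
P̄ = F·P·Fᵀ + Q = [11 4; 4 10]
y = z − H·x̄ = [19, 13]
S = H·P̄·Hᵀ + R = [93 54; 54 121]
K = P̄·Hᵀ·S⁻¹ = [-862/2779 867/2779; -886/2779 -18/2779]
x' = x̄ + K·y = [451/2779, 2385/2779]
P' = (I − K·H)·P̄ = [2018/2779 862/2779; 862/2779 886/2779]

x' = [451/2779, 2385/2779]
P' = [2018/2779 862/2779; 862/2779 886/2779]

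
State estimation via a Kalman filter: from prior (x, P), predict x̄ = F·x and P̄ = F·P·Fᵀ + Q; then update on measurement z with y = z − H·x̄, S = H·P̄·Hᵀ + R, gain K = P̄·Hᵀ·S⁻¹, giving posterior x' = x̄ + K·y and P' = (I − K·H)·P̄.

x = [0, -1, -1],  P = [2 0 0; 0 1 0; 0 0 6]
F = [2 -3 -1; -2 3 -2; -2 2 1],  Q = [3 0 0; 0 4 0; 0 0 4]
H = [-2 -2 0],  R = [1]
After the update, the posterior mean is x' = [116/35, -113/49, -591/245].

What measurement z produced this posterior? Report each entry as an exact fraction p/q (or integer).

x̄ = F·x = [4, -1, -3]
P̄ = F·P·Fᵀ + Q = [26 -5 -20; -5 45 2; -20 2 22]
S = H·P̄·Hᵀ + R = [245]
K = P̄·Hᵀ·S⁻¹ = [-6/35; -16/49; 36/245]
x' − x̄ = [-24/35, -64/49, 144/245] = K·y
y = (KᵀK)⁻¹·Kᵀ·(x' − x̄) = [4]
z = y + H·x̄ = [4] + [-6] = [-2]

z = [-2]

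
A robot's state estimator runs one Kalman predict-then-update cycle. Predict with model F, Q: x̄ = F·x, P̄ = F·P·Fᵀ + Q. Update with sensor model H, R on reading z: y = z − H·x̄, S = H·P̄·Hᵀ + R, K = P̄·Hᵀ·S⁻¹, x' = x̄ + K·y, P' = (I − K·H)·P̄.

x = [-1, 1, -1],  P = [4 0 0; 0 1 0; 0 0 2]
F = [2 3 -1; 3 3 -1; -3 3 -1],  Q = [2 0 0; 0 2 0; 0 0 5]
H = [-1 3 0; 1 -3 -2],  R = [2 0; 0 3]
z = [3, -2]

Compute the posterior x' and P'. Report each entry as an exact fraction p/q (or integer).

x̄ = F·x = [2, 1, 7]
P̄ = F·P·Fᵀ + Q = [29 35 -13; 35 49 -25; -13 -25 52]
y = z − H·x̄ = [2, 13]
S = H·P̄·Hᵀ + R = [262 -136; -136 223]
K = P̄·Hᵀ·S⁻¹ = [5074/19965 -1382/19965; 752/1815 -46/1815; -9769/19965 -9718/19965]
x' = x̄ + K·y = [10704/6655, 907/605, -2039/6655]
P' = (I − K·H)·P̄ = [124261/19965 4073/1815 -3001/19965; 4073/1815 169/165 -683/1815; -3001/19965 -683/1815 24346/19965]

x' = [10704/6655, 907/605, -2039/6655]
P' = [124261/19965 4073/1815 -3001/19965; 4073/1815 169/165 -683/1815; -3001/19965 -683/1815 24346/19965]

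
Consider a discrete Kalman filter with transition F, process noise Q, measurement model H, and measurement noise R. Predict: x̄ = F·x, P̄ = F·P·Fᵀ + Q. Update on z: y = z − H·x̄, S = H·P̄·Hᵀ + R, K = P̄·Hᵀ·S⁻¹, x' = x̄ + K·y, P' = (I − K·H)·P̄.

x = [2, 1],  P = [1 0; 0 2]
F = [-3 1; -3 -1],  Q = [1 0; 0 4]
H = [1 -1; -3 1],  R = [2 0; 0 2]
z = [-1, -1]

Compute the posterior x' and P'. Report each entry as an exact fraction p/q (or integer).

x' = [14/179, -35/179]
P' = [143/179 269/179; 269/179 670/179]

x̄ = F·x = [-5, -7]
P̄ = F·P·Fᵀ + Q = [12 7; 7 15]
y = z − H·x̄ = [-3, -9]
S = H·P̄·Hᵀ + R = [15 -23; -23 83]
K = P̄·Hᵀ·S⁻¹ = [-63/179 -80/179; -401/358 -137/358]
x' = x̄ + K·y = [14/179, -35/179]
P' = (I − K·H)·P̄ = [143/179 269/179; 269/179 670/179]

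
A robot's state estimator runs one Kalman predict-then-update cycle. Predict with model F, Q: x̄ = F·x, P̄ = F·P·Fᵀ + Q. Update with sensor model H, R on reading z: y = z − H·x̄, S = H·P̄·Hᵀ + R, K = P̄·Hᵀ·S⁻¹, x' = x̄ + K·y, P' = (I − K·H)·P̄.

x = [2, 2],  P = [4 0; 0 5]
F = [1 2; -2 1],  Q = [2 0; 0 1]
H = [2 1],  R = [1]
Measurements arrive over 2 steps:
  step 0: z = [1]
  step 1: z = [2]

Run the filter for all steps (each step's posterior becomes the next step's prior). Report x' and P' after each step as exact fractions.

step 0: x' = [12/5, -56/15], P' = [22/5 -42/5; -42/5 2294/135]
step 1: x' = [3533/2935, -2671/5870], P' = [2181/2935 -6943/5870; -6943/5870 32361/11740]

step 0: x̄ = F·x = [6, -2]
step 0: P̄ = F·P·Fᵀ + Q = [26 2; 2 22]
step 0: y = z − H·x̄ = [-9]
step 0: S = H·P̄·Hᵀ + R = [135]
step 0: K = P̄·Hᵀ·S⁻¹ = [2/5; 26/135]
step 0: x' = x̄ + K·y = [12/5, -56/15]
step 0: P' = (I − K·H)·P̄ = [22/5 -42/5; -42/5 2294/135]
step 1: x̄ = F·x = [-76/15, -128/15]
step 1: P̄ = F·P·Fᵀ + Q = [5504/135 6802/135; 6802/135 9341/135]
step 1: y = z − H·x̄ = [62/3]
step 1: S = H·P̄·Hᵀ + R = [11740/27]
step 1: K = P̄·Hᵀ·S⁻¹ = [1781/5870; 4589/11740]
step 1: x' = x̄ + K·y = [3533/2935, -2671/5870]
step 1: P' = (I − K·H)·P̄ = [2181/2935 -6943/5870; -6943/5870 32361/11740]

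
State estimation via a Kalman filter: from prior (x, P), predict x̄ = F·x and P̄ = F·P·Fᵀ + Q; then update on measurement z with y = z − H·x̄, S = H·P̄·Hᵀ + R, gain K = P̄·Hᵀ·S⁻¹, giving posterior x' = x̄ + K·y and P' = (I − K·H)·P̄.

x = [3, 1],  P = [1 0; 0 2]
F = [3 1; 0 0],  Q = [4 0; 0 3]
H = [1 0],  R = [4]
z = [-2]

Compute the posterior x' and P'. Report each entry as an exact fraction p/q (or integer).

x̄ = F·x = [10, 0]
P̄ = F·P·Fᵀ + Q = [15 0; 0 3]
y = z − H·x̄ = [-12]
S = H·P̄·Hᵀ + R = [19]
K = P̄·Hᵀ·S⁻¹ = [15/19; 0]
x' = x̄ + K·y = [10/19, 0]
P' = (I − K·H)·P̄ = [60/19 0; 0 3]

x' = [10/19, 0]
P' = [60/19 0; 0 3]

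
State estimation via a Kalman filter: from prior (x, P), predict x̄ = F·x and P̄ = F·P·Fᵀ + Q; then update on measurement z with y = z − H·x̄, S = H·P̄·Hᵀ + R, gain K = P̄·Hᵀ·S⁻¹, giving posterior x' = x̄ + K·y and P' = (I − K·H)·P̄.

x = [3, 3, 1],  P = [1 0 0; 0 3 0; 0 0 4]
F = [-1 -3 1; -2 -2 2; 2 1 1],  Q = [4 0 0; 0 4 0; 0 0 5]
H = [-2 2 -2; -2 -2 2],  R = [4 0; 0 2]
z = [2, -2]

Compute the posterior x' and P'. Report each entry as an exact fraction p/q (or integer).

x' = [239/2225, 23702/6675, 3656/1335]
P' = [803/2225 118/2225 74/445; 118/2225 60224/6675 11852/1335; 74/445 11852/1335 2429/267]

x̄ = F·x = [-11, -10, 10]
P̄ = F·P·Fᵀ + Q = [36 28 -7; 28 36 -2; -7 -2 16]
y = z − H·x̄ = [20, -64]
S = H·P̄·Hᵀ + R = [92 -80; -80 650]
K = P̄·Hᵀ·S⁻¹ = [-211/890 -551/2225; 61/1335 -1318/6675; -103/534 71/1335]
x' = x̄ + K·y = [239/2225, 23702/6675, 3656/1335]
P' = (I − K·H)·P̄ = [803/2225 118/2225 74/445; 118/2225 60224/6675 11852/1335; 74/445 11852/1335 2429/267]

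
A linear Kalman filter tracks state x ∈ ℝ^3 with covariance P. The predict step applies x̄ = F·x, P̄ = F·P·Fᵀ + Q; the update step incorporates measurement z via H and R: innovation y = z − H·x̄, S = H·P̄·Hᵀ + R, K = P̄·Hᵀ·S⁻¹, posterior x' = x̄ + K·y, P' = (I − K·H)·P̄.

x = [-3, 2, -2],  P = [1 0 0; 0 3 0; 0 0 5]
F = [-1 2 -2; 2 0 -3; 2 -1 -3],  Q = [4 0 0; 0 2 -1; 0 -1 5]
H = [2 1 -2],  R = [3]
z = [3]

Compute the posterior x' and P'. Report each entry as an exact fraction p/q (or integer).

x̄ = F·x = [11, 0, -2]
P̄ = F·P·Fᵀ + Q = [37 28 22; 28 51 48; 22 48 57]
y = z − H·x̄ = [-23]
S = H·P̄·Hᵀ + R = [174]
K = P̄·Hᵀ·S⁻¹ = [1/3; 11/174; -11/87]
x' = x̄ + K·y = [10/3, -253/174, 79/87]
P' = (I − K·H)·P̄ = [53/3 73/3 88/3; 73/3 8753/174 4297/87; 88/3 4297/87 4717/87]

x' = [10/3, -253/174, 79/87]
P' = [53/3 73/3 88/3; 73/3 8753/174 4297/87; 88/3 4297/87 4717/87]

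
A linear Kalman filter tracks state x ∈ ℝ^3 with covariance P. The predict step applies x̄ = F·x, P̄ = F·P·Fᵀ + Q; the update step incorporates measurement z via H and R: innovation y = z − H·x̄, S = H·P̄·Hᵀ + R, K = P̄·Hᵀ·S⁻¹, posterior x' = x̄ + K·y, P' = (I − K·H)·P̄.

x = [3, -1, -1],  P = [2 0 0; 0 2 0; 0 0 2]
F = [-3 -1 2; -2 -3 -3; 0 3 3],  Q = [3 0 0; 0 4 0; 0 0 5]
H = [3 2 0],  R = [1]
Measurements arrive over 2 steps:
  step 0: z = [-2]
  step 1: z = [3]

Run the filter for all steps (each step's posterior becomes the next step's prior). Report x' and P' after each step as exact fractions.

step 0: x̄ = F·x = [-10, 0, -6]
step 0: P̄ = F·P·Fᵀ + Q = [31 6 6; 6 48 -36; 6 -36 41]
step 0: y = z − H·x̄ = [28]
step 0: S = H·P̄·Hᵀ + R = [544]
step 0: K = P̄·Hᵀ·S⁻¹ = [105/544; 57/272; -27/272]
step 0: x' = x̄ + K·y = [-625/136, 399/68, -597/68]
step 0: P' = (I − K·H)·P̄ = [5839/544 -4353/272 4467/272; -4353/272 3279/136 -3357/136; 4467/272 -3357/136 4847/136]
step 1: x̄ = F·x = [-1311/136, 1219/68, -297/34]
step 1: P̄ = F·P·Fᵀ + Q = [39119/544 -26379/272 8661/136; -26379/272 19775/136 -6525/68; 8661/136 -6525/68 3347/34]
step 1: y = z − H·x̄ = [-535/136]
step 1: S = H·P̄·Hᵀ + R = [35919/544]
step 1: K = P̄·Hᵀ·S⁻¹ = [3947/11973; -74/35919; -4/307]
step 1: x' = x̄ + K·y = [-130943/11973, 644192/35919, -2666/307]
step 1: P' = (I − K·H)·P̄ = [258355/3991 -1160624/11973 19638/307; -1160624/11973 5222771/35919 -29459/307; 19638/307 -29459/307 30218/307]

step 0: x' = [-625/136, 399/68, -597/68], P' = [5839/544 -4353/272 4467/272; -4353/272 3279/136 -3357/136; 4467/272 -3357/136 4847/136]
step 1: x' = [-130943/11973, 644192/35919, -2666/307], P' = [258355/3991 -1160624/11973 19638/307; -1160624/11973 5222771/35919 -29459/307; 19638/307 -29459/307 30218/307]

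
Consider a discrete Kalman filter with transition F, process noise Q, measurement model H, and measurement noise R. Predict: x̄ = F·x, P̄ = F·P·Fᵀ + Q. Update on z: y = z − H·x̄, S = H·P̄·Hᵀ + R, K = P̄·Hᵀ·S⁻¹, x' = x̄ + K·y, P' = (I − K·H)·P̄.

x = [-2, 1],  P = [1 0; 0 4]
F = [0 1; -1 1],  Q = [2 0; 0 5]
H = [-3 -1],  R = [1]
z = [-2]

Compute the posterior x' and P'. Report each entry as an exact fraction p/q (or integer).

x̄ = F·x = [1, 3]
P̄ = F·P·Fᵀ + Q = [6 4; 4 10]
y = z − H·x̄ = [4]
S = H·P̄·Hᵀ + R = [89]
K = P̄·Hᵀ·S⁻¹ = [-22/89; -22/89]
x' = x̄ + K·y = [1/89, 179/89]
P' = (I − K·H)·P̄ = [50/89 -128/89; -128/89 406/89]

x' = [1/89, 179/89]
P' = [50/89 -128/89; -128/89 406/89]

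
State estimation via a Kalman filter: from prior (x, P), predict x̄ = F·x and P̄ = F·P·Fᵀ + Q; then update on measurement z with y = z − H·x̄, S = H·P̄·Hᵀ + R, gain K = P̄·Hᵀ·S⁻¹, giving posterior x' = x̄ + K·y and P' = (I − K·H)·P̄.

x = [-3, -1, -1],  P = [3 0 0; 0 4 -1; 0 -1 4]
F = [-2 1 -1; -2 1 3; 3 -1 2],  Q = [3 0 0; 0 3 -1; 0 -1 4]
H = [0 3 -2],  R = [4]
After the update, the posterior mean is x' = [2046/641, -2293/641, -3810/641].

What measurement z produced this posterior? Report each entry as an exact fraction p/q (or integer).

z = [1]

x̄ = F·x = [6, 2, -10]
P̄ = F·P·Fᵀ + Q = [25 2 -33; 2 49 2; -33 2 55]
S = H·P̄·Hᵀ + R = [641]
K = P̄·Hᵀ·S⁻¹ = [72/641; 143/641; -104/641]
x' − x̄ = [-1800/641, -3575/641, 2600/641] = K·y
y = (KᵀK)⁻¹·Kᵀ·(x' − x̄) = [-25]
z = y + H·x̄ = [-25] + [26] = [1]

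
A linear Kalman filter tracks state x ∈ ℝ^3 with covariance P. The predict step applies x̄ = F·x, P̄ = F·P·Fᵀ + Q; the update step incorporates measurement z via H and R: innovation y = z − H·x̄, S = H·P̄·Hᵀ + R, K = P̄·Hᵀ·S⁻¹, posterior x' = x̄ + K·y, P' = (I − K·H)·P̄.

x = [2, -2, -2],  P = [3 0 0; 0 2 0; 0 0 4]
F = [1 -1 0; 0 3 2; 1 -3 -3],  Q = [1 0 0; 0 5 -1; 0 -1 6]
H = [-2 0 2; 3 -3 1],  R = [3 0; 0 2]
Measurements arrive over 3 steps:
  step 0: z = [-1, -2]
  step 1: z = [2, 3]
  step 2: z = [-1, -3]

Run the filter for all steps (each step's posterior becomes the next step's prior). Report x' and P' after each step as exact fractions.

step 0: x' = [927/1169, 5246/3507, 43/167], P' = [12829/7014 23995/10521 529/334; 23995/10521 98699/31563 1096/501; 529/334 1096/501 687/334]
step 1: x' = [-484730091/2678610659, -2323057200/2678610659, 2329341026/2678610659], P' = [2006094810/2678610659 2444013409/2678610659 1624629867/2678610659; 2444013409/2678610659 3722135064/2678610659 2517324205/2678610659; 1624629867/2678610659 2517324205/2678610659 3085886922/2678610659]
step 2: x' = [16945712049/103019184472, 395481817873/412076737888, -205128513371/412076737888], P' = [2590464562265/3528407068166 12587082840539/14113628272664 8386060043807/14113628272664; 12587082840539/14113628272664 76827857216651/56454513090656 52084845227015/56454513090656; 8386060043807/14113628272664 52084845227015/56454513090656 64446950764883/56454513090656]

step 0: x̄ = F·x = [4, -10, 14]
step 0: P̄ = F·P·Fᵀ + Q = [6 -6 9; -6 39 -43; 9 -43 63]
step 0: y = z − H·x̄ = [-21, -58]
step 0: S = H·P̄·Hᵀ + R = [207 348; 348 890]
step 0: K = P̄·Hᵀ·S⁻¹ = [-1720/10521 803/7014; -1958/31563 -1849/10521; 158/501 41/334]
step 0: x' = x̄ + K·y = [927/1169, 5246/3507, 43/167]
step 0: P' = (I − K·H)·P̄ = [12829/7014 23995/10521 529/334; 23995/10521 98699/31563 1096/501; 529/334 1096/501 687/334]
step 1: x̄ = F·x = [-2465/3507, 5848/1169, -746/167]
step 1: P̄ = F·P·Fᵀ + Q = [88045/63126 -39419/10521 5860/1503; -39419/10521 237152/3507 -32209/501; 5860/1503 -32209/501 35408/501]
step 1: y = z − H·x̄ = [33416/3507, 28738/1169]
step 1: S = H·P̄·Hᵀ + R = [8209115/31563 1794997/3507; 1794997/3507 2736395/2338]
step 1: K = P̄·Hᵀ·S⁻¹ = [-254309962/2678610659 155437035/2678610659; 48873864/2678610659 -658520380/2678610659; 974171370/2678610659 203901954/2678610659]
step 1: x' = x̄ + K·y = [-484730091/2678610659, -2323057200/2678610659, 2329341026/2678610659]
step 1: P' = (I − K·H)·P̄ = [2006094810/2678610659 2444013409/2678610659 1624629867/2678610659; 2444013409/2678610659 3722135064/2678610659 2517324205/2678610659; 1624629867/2678610659 2517324205/2678610659 3085886922/2678610659]
step 2: x̄ = F·x = [1838327109/2678610659, -2310489548/2678610659, -503581569/2678610659]
step 2: P̄ = F·P·Fᵀ + Q = [3518813715/2678610659 -5619753641/2678610659 6074529380/2678610659; -5619753641/2678610659 89443707019/2678610659 -81871710881/2678610659; 6074529380/2678610659 -81871710881/2678610659 100249932672/2678610659]
step 2: y = z − H·x̄ = [2005206697/2678610659, -19978700379/2678610659]
step 2: S = H·P̄·Hᵀ + R = [374514582485/2678610659 661196844014/2678610659; 661196844014/2678610659 1571102847700/2678610659]
step 2: K = P̄·Hᵀ·S⁻¹ = [-658599401751/7056814136332 855193134685/14113628272664; 578837954953/28227256545328 -13676866168235/56454513090656; 10300903529885/28227256545328 4412567804761/56454513090656]
step 2: x' = x̄ + K·y = [16945712049/103019184472, 395481817873/412076737888, -205128513371/412076737888]
step 2: P' = (I − K·H)·P̄ = [2590464562265/3528407068166 12587082840539/14113628272664 8386060043807/14113628272664; 12587082840539/14113628272664 76827857216651/56454513090656 52084845227015/56454513090656; 8386060043807/14113628272664 52084845227015/56454513090656 64446950764883/56454513090656]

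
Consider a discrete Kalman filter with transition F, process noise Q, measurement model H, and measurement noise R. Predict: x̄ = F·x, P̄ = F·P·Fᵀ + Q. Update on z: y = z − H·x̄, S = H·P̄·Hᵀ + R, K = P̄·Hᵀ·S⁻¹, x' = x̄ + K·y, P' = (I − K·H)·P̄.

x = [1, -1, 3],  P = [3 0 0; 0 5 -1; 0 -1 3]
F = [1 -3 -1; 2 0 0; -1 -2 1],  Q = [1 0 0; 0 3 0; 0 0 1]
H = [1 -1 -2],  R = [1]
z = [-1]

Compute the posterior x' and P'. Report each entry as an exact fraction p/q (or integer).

x' = [-3/5, 62/25, -24/25]
P' = [44 33/5 94/5; 33/5 741/50 -207/50; 94/5 -207/50 589/50]

x̄ = F·x = [1, 2, 4]
P̄ = F·P·Fᵀ + Q = [46 6 25; 6 15 -6; 25 -6 31]
y = z − H·x̄ = [8]
S = H·P̄·Hᵀ + R = [50]
K = P̄·Hᵀ·S⁻¹ = [-1/5; 3/50; -31/50]
x' = x̄ + K·y = [-3/5, 62/25, -24/25]
P' = (I − K·H)·P̄ = [44 33/5 94/5; 33/5 741/50 -207/50; 94/5 -207/50 589/50]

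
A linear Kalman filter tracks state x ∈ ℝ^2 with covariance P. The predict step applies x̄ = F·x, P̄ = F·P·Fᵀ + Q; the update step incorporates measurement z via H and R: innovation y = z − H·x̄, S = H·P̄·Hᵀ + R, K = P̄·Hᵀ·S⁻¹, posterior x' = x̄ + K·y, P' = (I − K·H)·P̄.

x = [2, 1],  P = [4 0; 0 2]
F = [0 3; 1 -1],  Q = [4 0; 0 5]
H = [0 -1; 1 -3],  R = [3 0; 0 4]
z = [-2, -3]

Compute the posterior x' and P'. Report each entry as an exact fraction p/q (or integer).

x' = [1815/733, 1334/733]
P' = [6650/733 1782/733; 1782/733 750/733]

x̄ = F·x = [3, 1]
P̄ = F·P·Fᵀ + Q = [22 -6; -6 11]
y = z − H·x̄ = [-1, -3]
S = H·P̄·Hᵀ + R = [14 39; 39 161]
K = P̄·Hᵀ·S⁻¹ = [-594/733 326/733; -250/733 -117/733]
x' = x̄ + K·y = [1815/733, 1334/733]
P' = (I − K·H)·P̄ = [6650/733 1782/733; 1782/733 750/733]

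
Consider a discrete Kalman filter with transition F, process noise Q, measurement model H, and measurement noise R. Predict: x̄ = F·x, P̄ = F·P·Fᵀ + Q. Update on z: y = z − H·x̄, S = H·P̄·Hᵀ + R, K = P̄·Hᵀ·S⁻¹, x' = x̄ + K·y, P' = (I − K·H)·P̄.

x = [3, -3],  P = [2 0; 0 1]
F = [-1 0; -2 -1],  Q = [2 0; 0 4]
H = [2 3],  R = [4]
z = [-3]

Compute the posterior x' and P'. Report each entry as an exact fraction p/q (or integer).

x̄ = F·x = [-3, -3]
P̄ = F·P·Fᵀ + Q = [4 4; 4 13]
y = z − H·x̄ = [12]
S = H·P̄·Hᵀ + R = [185]
K = P̄·Hᵀ·S⁻¹ = [4/37; 47/185]
x' = x̄ + K·y = [-63/37, 9/185]
P' = (I − K·H)·P̄ = [68/37 -40/37; -40/37 196/185]

x' = [-63/37, 9/185]
P' = [68/37 -40/37; -40/37 196/185]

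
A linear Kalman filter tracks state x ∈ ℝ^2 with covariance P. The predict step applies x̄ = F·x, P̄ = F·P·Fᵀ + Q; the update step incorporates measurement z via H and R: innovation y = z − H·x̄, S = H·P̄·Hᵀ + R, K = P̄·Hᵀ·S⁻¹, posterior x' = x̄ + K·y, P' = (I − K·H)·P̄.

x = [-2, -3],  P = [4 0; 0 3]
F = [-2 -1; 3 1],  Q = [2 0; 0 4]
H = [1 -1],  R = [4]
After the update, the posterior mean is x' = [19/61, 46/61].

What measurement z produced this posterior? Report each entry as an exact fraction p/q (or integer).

x̄ = F·x = [7, -9]
P̄ = F·P·Fᵀ + Q = [21 -27; -27 43]
S = H·P̄·Hᵀ + R = [122]
K = P̄·Hᵀ·S⁻¹ = [24/61; -35/61]
x' − x̄ = [-408/61, 595/61] = K·y
y = (KᵀK)⁻¹·Kᵀ·(x' − x̄) = [-17]
z = y + H·x̄ = [-17] + [16] = [-1]

z = [-1]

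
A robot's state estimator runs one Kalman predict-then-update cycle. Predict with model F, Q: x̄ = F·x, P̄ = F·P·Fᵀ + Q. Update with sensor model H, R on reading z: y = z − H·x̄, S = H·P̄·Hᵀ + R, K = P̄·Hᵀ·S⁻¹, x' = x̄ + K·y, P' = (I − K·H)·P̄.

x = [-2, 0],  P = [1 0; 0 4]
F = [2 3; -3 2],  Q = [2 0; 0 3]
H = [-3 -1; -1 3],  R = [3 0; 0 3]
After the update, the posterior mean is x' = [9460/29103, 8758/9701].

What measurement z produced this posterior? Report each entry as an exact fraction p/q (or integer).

z = [-2, 2]

x̄ = F·x = [-4, 6]
P̄ = F·P·Fᵀ + Q = [42 18; 18 28]
S = H·P̄·Hᵀ + R = [517 -102; -102 189]
K = P̄·Hᵀ·S⁻¹ = [-2888/9701 -2828/29103; -974/9701 2862/9701]
x' − x̄ = [125872/29103, -49448/9701] = K·y
y = (KᵀK)⁻¹·Kᵀ·(x' − x̄) = [-8, -20]
z = y + H·x̄ = [-8, -20] + [6, 22] = [-2, 2]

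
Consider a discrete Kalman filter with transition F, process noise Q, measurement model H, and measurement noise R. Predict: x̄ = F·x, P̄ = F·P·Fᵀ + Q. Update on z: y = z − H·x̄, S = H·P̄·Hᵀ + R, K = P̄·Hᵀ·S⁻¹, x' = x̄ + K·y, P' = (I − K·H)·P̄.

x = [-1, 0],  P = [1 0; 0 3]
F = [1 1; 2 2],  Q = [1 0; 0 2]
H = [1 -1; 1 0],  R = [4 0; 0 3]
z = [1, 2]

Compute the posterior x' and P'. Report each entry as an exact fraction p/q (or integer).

x' = [59/79, 16/79]
P' = [138/79 174/79; 174/79 398/79]

x̄ = F·x = [-1, -2]
P̄ = F·P·Fᵀ + Q = [5 8; 8 18]
y = z − H·x̄ = [0, 3]
S = H·P̄·Hᵀ + R = [11 -3; -3 8]
K = P̄·Hᵀ·S⁻¹ = [-9/79 46/79; -56/79 58/79]
x' = x̄ + K·y = [59/79, 16/79]
P' = (I − K·H)·P̄ = [138/79 174/79; 174/79 398/79]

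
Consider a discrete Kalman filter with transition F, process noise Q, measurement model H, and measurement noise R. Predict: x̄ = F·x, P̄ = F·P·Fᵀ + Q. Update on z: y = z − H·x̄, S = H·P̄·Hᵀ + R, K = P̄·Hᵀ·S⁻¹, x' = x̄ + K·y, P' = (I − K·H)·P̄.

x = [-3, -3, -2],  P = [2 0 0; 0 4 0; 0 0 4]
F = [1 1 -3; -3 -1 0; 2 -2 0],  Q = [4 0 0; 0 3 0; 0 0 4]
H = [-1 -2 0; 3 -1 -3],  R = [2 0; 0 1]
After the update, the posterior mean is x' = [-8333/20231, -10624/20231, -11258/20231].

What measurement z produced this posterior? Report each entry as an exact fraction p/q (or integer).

x̄ = F·x = [0, 12, 0]
P̄ = F·P·Fᵀ + Q = [46 -10 -4; -10 25 -4; -4 -4 28]
S = H·P̄·Hᵀ + R = [108 -74; -74 800]
K = P̄·Hᵀ·S⁻¹ = [-2240/20231 3839/20231; -17591/40462 -1901/20231; 698/20231 -2262/20231]
x' − x̄ = [-8333/20231, -253396/20231, -11258/20231] = K·y
y = (KᵀK)⁻¹·Kᵀ·(x' − x̄) = [26, 13]
z = y + H·x̄ = [26, 13] + [-24, -12] = [2, 1]

z = [2, 1]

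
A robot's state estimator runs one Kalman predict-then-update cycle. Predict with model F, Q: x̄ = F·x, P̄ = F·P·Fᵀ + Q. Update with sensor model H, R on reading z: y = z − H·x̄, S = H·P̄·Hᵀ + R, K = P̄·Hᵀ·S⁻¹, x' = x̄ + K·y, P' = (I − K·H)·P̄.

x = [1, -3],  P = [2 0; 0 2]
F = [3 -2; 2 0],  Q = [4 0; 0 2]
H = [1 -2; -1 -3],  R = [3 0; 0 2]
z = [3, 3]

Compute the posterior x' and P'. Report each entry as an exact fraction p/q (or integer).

x̄ = F·x = [9, 2]
P̄ = F·P·Fᵀ + Q = [30 12; 12 10]
y = z − H·x̄ = [-2, 18]
S = H·P̄·Hᵀ + R = [25 18; 18 194]
K = P̄·Hᵀ·S⁻¹ = [1176/2263 -879/2263; -398/2263 -453/2263]
x' = x̄ + K·y = [2193/2263, -2832/2263]
P' = (I − K·H)·P̄ = [2820/2263 -354/2263; -354/2263 420/2263]

x' = [2193/2263, -2832/2263]
P' = [2820/2263 -354/2263; -354/2263 420/2263]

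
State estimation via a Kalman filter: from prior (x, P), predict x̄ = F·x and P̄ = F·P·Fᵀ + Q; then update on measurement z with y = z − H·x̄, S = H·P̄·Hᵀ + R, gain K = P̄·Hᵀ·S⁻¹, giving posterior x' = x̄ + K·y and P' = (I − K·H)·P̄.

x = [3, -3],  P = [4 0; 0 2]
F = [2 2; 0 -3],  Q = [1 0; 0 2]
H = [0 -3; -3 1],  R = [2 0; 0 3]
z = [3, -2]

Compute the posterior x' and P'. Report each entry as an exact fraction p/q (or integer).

x' = [7383/15008, -1553/1876]
P' = [5237/15008 129/1876; 129/1876 102/469]

x̄ = F·x = [0, 9]
P̄ = F·P·Fᵀ + Q = [25 -12; -12 20]
y = z − H·x̄ = [30, -11]
S = H·P̄·Hᵀ + R = [182 -168; -168 320]
K = P̄·Hᵀ·S⁻¹ = [-387/3752 -699/2144; -153/469 1/268]
x' = x̄ + K·y = [7383/15008, -1553/1876]
P' = (I − K·H)·P̄ = [5237/15008 129/1876; 129/1876 102/469]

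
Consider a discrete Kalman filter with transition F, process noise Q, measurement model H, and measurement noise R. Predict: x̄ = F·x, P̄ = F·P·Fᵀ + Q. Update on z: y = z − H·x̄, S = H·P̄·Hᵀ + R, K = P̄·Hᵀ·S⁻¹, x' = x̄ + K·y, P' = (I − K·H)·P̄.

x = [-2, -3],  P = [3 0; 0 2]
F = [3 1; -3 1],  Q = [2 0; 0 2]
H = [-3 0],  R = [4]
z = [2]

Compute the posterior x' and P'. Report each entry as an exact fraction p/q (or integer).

x̄ = F·x = [-9, 3]
P̄ = F·P·Fᵀ + Q = [31 -25; -25 31]
y = z − H·x̄ = [-25]
S = H·P̄·Hᵀ + R = [283]
K = P̄·Hᵀ·S⁻¹ = [-93/283; 75/283]
x' = x̄ + K·y = [-222/283, -1026/283]
P' = (I − K·H)·P̄ = [124/283 -100/283; -100/283 3148/283]

x' = [-222/283, -1026/283]
P' = [124/283 -100/283; -100/283 3148/283]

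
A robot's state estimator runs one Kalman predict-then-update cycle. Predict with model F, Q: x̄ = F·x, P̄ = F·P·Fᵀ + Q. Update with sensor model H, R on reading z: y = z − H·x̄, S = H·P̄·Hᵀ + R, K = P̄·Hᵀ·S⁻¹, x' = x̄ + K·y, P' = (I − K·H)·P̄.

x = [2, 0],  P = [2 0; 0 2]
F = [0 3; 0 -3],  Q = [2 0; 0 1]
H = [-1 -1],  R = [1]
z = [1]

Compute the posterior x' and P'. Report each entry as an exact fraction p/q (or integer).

x̄ = F·x = [0, 0]
P̄ = F·P·Fᵀ + Q = [20 -18; -18 19]
y = z − H·x̄ = [1]
S = H·P̄·Hᵀ + R = [4]
K = P̄·Hᵀ·S⁻¹ = [-1/2; -1/4]
x' = x̄ + K·y = [-1/2, -1/4]
P' = (I − K·H)·P̄ = [19 -37/2; -37/2 75/4]

x' = [-1/2, -1/4]
P' = [19 -37/2; -37/2 75/4]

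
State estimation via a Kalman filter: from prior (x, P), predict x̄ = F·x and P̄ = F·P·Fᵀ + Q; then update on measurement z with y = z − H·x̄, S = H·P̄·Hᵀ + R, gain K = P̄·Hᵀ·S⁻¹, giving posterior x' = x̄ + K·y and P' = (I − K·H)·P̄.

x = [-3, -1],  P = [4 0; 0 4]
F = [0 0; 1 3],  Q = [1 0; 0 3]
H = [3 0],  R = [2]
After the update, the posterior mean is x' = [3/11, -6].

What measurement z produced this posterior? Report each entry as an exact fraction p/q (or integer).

z = [1]

x̄ = F·x = [0, -6]
P̄ = F·P·Fᵀ + Q = [1 0; 0 43]
S = H·P̄·Hᵀ + R = [11]
K = P̄·Hᵀ·S⁻¹ = [3/11; 0]
x' − x̄ = [3/11, 0] = K·y
y = (KᵀK)⁻¹·Kᵀ·(x' − x̄) = [1]
z = y + H·x̄ = [1] + [0] = [1]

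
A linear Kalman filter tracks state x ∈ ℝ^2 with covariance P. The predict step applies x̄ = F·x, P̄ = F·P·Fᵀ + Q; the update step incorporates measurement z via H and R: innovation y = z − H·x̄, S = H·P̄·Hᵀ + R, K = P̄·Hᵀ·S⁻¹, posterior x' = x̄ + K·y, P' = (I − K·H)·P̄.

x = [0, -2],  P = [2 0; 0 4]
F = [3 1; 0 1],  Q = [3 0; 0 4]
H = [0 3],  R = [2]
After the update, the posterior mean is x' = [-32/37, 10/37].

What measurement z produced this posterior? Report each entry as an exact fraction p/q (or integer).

z = [1]

x̄ = F·x = [-2, -2]
P̄ = F·P·Fᵀ + Q = [25 4; 4 8]
S = H·P̄·Hᵀ + R = [74]
K = P̄·Hᵀ·S⁻¹ = [6/37; 12/37]
x' − x̄ = [42/37, 84/37] = K·y
y = (KᵀK)⁻¹·Kᵀ·(x' − x̄) = [7]
z = y + H·x̄ = [7] + [-6] = [1]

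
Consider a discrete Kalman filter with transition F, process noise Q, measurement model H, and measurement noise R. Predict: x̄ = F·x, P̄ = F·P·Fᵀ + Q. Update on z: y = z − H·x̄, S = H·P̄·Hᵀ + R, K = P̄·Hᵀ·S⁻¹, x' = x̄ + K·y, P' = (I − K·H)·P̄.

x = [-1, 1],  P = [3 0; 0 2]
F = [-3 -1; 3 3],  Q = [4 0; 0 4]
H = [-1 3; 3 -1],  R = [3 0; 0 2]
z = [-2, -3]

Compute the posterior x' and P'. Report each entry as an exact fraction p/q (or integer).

x' = [-272/227, -210/227]
P' = [209/681 143/681; 143/681 289/681]

x̄ = F·x = [2, 0]
P̄ = F·P·Fᵀ + Q = [33 -33; -33 49]
y = z − H·x̄ = [0, -9]
S = H·P̄·Hᵀ + R = [675 -576; -576 546]
K = P̄·Hᵀ·S⁻¹ = [220/2043 242/681; 724/2043 70/681]
x' = x̄ + K·y = [-272/227, -210/227]
P' = (I − K·H)·P̄ = [209/681 143/681; 143/681 289/681]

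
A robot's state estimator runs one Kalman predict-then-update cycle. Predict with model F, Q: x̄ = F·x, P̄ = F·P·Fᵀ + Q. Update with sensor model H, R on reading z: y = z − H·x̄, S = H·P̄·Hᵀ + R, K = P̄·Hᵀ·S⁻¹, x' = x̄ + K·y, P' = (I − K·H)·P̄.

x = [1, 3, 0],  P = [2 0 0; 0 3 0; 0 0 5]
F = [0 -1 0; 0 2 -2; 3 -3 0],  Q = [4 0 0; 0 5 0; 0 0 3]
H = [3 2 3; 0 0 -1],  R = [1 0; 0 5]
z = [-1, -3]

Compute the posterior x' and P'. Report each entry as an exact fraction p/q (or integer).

x̄ = F·x = [-3, 6, -6]
P̄ = F·P·Fᵀ + Q = [7 -6 9; -6 37 -18; 9 -18 48]
y = z − H·x̄ = [14, -9]
S = H·P̄·Hᵀ + R = [518 -135; -135 53]
K = P̄·Hᵀ·S⁻¹ = [63/839 18/839; 2536/9229 9594/9229; 675/9229 -6639/9229]
x' = x̄ + K·y = [-1797/839, 412/839, 1257/839]
P' = (I − K·H)·P̄ = [3767/839 -5484/839 -90/839; -5484/839 163709/9229 -47970/9229; -90/839 -47970/9229 33195/9229]

x' = [-1797/839, 412/839, 1257/839]
P' = [3767/839 -5484/839 -90/839; -5484/839 163709/9229 -47970/9229; -90/839 -47970/9229 33195/9229]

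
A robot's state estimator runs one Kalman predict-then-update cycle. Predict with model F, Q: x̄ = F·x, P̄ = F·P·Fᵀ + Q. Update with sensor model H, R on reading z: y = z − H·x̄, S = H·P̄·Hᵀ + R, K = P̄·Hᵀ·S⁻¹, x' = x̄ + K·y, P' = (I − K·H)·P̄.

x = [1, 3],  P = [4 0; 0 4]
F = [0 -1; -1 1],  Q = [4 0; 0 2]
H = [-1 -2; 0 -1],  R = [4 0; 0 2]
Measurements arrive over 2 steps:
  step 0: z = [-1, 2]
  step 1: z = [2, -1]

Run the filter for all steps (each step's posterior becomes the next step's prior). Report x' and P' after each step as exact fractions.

step 0: x̄ = F·x = [-3, 2]
step 0: P̄ = F·P·Fᵀ + Q = [8 -4; -4 10]
step 0: y = z − H·x̄ = [0, 4]
step 0: S = H·P̄·Hᵀ + R = [36 16; 16 12]
step 0: K = P̄·Hᵀ·S⁻¹ = [-4/11 9/11; -2/11 -13/22]
step 0: x' = x̄ + K·y = [3/11, -4/11]
step 0: P' = (I − K·H)·P̄ = [52/11 -18/11; -18/11 13/11]
step 1: x̄ = F·x = [4/11, -7/11]
step 1: P̄ = F·P·Fᵀ + Q = [57/11 -31/11; -31/11 123/11]
step 1: y = z − H·x̄ = [12/11, -18/11]
step 1: S = H·P̄·Hᵀ + R = [469/11 215/11; 215/11 145/11]
step 1: K = P̄·Hᵀ·S⁻¹ = [-3/11 34/55; -43/198 -521/990]
step 1: x' = x̄ + K·y = [-52/55, -2/165]
step 1: P' = (I − K·H)·P̄ = [196/55 -68/55; -68/55 521/495]

step 0: x' = [3/11, -4/11], P' = [52/11 -18/11; -18/11 13/11]
step 1: x' = [-52/55, -2/165], P' = [196/55 -68/55; -68/55 521/495]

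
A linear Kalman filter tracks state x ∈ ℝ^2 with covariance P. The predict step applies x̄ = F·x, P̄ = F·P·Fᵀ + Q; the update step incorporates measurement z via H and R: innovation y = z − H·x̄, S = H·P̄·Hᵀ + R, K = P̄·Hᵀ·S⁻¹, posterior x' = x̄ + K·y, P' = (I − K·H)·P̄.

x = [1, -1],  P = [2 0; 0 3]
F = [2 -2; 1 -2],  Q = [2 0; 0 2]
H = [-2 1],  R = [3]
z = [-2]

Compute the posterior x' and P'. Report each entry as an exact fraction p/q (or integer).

x' = [88/43, 81/43]
P' = [162/43 240/43; 240/43 432/43]

x̄ = F·x = [4, 3]
P̄ = F·P·Fᵀ + Q = [22 16; 16 16]
y = z − H·x̄ = [3]
S = H·P̄·Hᵀ + R = [43]
K = P̄·Hᵀ·S⁻¹ = [-28/43; -16/43]
x' = x̄ + K·y = [88/43, 81/43]
P' = (I − K·H)·P̄ = [162/43 240/43; 240/43 432/43]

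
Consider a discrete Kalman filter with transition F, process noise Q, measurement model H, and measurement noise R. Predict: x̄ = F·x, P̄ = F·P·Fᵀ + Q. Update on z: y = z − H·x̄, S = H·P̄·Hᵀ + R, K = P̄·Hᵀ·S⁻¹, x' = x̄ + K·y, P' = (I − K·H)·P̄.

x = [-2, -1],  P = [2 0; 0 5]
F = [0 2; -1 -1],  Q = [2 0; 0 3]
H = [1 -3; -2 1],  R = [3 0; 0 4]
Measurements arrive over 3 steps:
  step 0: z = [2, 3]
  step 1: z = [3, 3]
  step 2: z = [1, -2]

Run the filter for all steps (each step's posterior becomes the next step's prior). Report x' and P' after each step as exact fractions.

step 0: x' = [-2738/2057, -97/121], P' = [2472/2057 60/121; 60/121 60/121]
step 1: x' = [-2485746/1722235, -1978699/1722235], P' = [1600842/1722235 644508/1722235; 644508/1722235 756852/1722235]
step 2: x' = [500055704/1282795523, -218282686/1282795523], P' = [1191436314/1282795523 480416796/1282795523; 480416796/1282795523 562693812/1282795523]

step 0: x̄ = F·x = [-2, 3]
step 0: P̄ = F·P·Fᵀ + Q = [22 -10; -10 10]
step 0: y = z − H·x̄ = [13, -4]
step 0: S = H·P̄·Hᵀ + R = [175 -144; -144 142]
step 0: K = P̄·Hᵀ·S⁻¹ = [-196/2057 -981/2057; -40/121 -15/121]
step 0: x' = x̄ + K·y = [-2738/2057, -97/121]
step 0: P' = (I − K·H)·P̄ = [2472/2057 60/121; 60/121 60/121]
step 1: x̄ = F·x = [-194/121, 4387/2057]
step 1: P̄ = F·P·Fᵀ + Q = [482/121 -240/121; -240/121 11703/2057]
step 1: y = z − H·x̄ = [22630/2057, -4812/2057]
step 1: S = H·P̄·Hᵀ + R = [144172/2057 -80057/2057; -80057/2057 69027/2057]
step 1: K = P̄·Hᵀ·S⁻¹ = [-110894/1722235 -639294/1722235; -542016/1722235 -133041/1722235]
step 1: x' = x̄ + K·y = [-2485746/1722235, -1978699/1722235]
step 1: P' = (I − K·H)·P̄ = [1600842/1722235 644508/1722235; 644508/1722235 756852/1722235]
step 2: x̄ = F·x = [-3957398/1722235, 892889/344447]
step 2: P̄ = F·P·Fᵀ + Q = [6471878/1722235 -560544/344447; -560544/344447 1762683/344447]
step 2: y = z − H·x̄ = [19072968/1722235, -15823711/1722235]
step 2: S = H·P̄·Hᵀ + R = [107775638/1722235 -59003041/1722235; -59003041/1722235 52800747/1722235]
step 2: K = P̄·Hᵀ·S⁻¹ = [-83271358/1282795523 -475613958/1282795523; -402554880/1282795523 -99534945/1282795523]
step 2: x' = x̄ + K·y = [500055704/1282795523, -218282686/1282795523]
step 2: P' = (I − K·H)·P̄ = [1191436314/1282795523 480416796/1282795523; 480416796/1282795523 562693812/1282795523]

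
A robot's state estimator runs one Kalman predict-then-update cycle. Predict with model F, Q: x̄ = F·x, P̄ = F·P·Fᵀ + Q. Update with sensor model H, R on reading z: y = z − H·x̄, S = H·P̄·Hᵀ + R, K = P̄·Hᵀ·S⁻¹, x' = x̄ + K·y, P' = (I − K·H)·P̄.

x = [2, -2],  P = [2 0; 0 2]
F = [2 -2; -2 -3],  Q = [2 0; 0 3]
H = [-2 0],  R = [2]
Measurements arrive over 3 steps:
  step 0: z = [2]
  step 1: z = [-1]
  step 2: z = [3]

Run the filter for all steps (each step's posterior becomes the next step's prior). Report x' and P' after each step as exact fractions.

step 0: x' = [-28/37, 2/37], P' = [18/37 4/37; 4/37 1041/37]
step 1: x' = [4218/8593, 37776/8593], P' = [4278/8593 6166/8593; 6166/8593 174424/8593]
step 2: x' = [-705038/457975, -12632/2617], P' = [682666/1373925 5812/7851; 5812/7851 165193/7851]

step 0: x̄ = F·x = [8, 2]
step 0: P̄ = F·P·Fᵀ + Q = [18 4; 4 29]
step 0: y = z − H·x̄ = [18]
step 0: S = H·P̄·Hᵀ + R = [74]
step 0: K = P̄·Hᵀ·S⁻¹ = [-18/37; -4/37]
step 0: x' = x̄ + K·y = [-28/37, 2/37]
step 0: P' = (I − K·H)·P̄ = [18/37 4/37; 4/37 1041/37]
step 1: x̄ = F·x = [-60/37, 50/37]
step 1: P̄ = F·P·Fᵀ + Q = [4278/37 6166/37; 6166/37 9600/37]
step 1: y = z − H·x̄ = [-157/37]
step 1: S = H·P̄·Hᵀ + R = [17186/37]
step 1: K = P̄·Hᵀ·S⁻¹ = [-4278/8593; -6166/8593]
step 1: x' = x̄ + K·y = [4218/8593, 37776/8593]
step 1: P' = (I − K·H)·P̄ = [4278/8593 6166/8593; 6166/8593 174424/8593]
step 2: x̄ = F·x = [-67116/8593, -121764/8593]
step 2: P̄ = F·P·Fᵀ + Q = [682666/8593 1017100/8593; 1017100/8593 1686699/8593]
step 2: y = z − H·x̄ = [-108453/8593]
step 2: S = H·P̄·Hᵀ + R = [2747850/8593]
step 2: K = P̄·Hᵀ·S⁻¹ = [-682666/1373925; -5812/7851]
step 2: x' = x̄ + K·y = [-705038/457975, -12632/2617]
step 2: P' = (I − K·H)·P̄ = [682666/1373925 5812/7851; 5812/7851 165193/7851]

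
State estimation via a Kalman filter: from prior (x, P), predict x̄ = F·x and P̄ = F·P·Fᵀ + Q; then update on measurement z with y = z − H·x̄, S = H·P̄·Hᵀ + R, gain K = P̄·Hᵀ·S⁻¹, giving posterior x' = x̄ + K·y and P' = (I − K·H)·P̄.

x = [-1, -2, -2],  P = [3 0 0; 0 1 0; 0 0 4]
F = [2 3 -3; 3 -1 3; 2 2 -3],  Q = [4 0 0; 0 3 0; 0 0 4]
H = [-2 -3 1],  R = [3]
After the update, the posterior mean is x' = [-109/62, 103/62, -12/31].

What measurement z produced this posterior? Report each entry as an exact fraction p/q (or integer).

x̄ = F·x = [-2, -7, 0]
P̄ = F·P·Fᵀ + Q = [61 -21 54; -21 67 -20; 54 -20 56]
S = H·P̄·Hᵀ + R = [558]
K = P̄·Hᵀ·S⁻¹ = [-5/558; -179/558; 4/279]
x' − x̄ = [15/62, 537/62, -12/31] = K·y
y = (KᵀK)⁻¹·Kᵀ·(x' − x̄) = [-27]
z = y + H·x̄ = [-27] + [25] = [-2]

z = [-2]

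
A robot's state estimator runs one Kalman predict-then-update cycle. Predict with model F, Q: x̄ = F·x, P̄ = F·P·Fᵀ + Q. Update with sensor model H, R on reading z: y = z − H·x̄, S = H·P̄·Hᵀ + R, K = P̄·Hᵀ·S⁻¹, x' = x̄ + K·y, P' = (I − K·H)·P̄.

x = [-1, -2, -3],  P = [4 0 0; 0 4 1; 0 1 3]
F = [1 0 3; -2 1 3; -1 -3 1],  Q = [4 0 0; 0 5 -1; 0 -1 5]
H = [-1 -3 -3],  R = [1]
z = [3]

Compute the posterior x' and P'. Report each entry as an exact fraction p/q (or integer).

x̄ = F·x = [-10, -9, 4]
P̄ = F·P·Fᵀ + Q = [35 22 -4; 22 58 -4; -4 -4 42]
y = z − H·x̄ = [-22]
S = H·P̄·Hᵀ + R = [972]
K = P̄·Hᵀ·S⁻¹ = [-89/972; -46/243; -55/486]
x' = x̄ + K·y = [-3881/486, -1175/243, 1577/243]
P' = (I − K·H)·P̄ = [26099/972 1252/243 -6839/486; 1252/243 5630/243 -6032/243; -6839/486 -6032/243 7181/243]

x' = [-3881/486, -1175/243, 1577/243]
P' = [26099/972 1252/243 -6839/486; 1252/243 5630/243 -6032/243; -6839/486 -6032/243 7181/243]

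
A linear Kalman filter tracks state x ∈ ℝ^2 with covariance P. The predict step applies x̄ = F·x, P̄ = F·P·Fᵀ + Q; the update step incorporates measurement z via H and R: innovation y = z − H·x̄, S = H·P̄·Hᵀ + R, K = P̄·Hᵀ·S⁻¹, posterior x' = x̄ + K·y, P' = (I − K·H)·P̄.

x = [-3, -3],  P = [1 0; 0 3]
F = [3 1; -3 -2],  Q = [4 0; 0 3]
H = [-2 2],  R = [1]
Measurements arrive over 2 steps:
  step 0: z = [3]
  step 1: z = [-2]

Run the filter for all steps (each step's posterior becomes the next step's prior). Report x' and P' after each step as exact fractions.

step 0: x' = [-210/281, 237/281], P' = [652/281 621/281; 621/281 660/281]
step 1: x' = [-15613/215221, -230004/215221], P' = [408998/215221 384843/215221; 384843/215221 414423/215221]

step 0: x̄ = F·x = [-12, 15]
step 0: P̄ = F·P·Fᵀ + Q = [16 -15; -15 24]
step 0: y = z − H·x̄ = [-51]
step 0: S = H·P̄·Hᵀ + R = [281]
step 0: K = P̄·Hᵀ·S⁻¹ = [-62/281; 78/281]
step 0: x' = x̄ + K·y = [-210/281, 237/281]
step 0: P' = (I − K·H)·P̄ = [652/281 621/281; 621/281 660/281]
step 1: x̄ = F·x = [-393/281, 156/281]
step 1: P̄ = F·P·Fᵀ + Q = [11378/281 -12777/281; -12777/281 16803/281]
step 1: y = z − H·x̄ = [-1660/281]
step 1: S = H·P̄·Hᵀ + R = [215221/281]
step 1: K = P̄·Hᵀ·S⁻¹ = [-48310/215221; 59160/215221]
step 1: x' = x̄ + K·y = [-15613/215221, -230004/215221]
step 1: P' = (I − K·H)·P̄ = [408998/215221 384843/215221; 384843/215221 414423/215221]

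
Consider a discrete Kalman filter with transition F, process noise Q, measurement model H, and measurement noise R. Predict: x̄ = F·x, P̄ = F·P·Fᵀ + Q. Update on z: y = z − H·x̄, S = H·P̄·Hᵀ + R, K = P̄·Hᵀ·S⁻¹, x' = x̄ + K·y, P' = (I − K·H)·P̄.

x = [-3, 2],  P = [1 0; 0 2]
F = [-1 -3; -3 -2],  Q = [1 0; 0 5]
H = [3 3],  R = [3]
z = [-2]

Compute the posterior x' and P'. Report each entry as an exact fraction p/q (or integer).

x̄ = F·x = [-3, 5]
P̄ = F·P·Fᵀ + Q = [20 15; 15 22]
y = z − H·x̄ = [-8]
S = H·P̄·Hᵀ + R = [651]
K = P̄·Hᵀ·S⁻¹ = [5/31; 37/217]
x' = x̄ + K·y = [-133/31, 789/217]
P' = (I − K·H)·P̄ = [95/31 -90/31; -90/31 667/217]

x' = [-133/31, 789/217]
P' = [95/31 -90/31; -90/31 667/217]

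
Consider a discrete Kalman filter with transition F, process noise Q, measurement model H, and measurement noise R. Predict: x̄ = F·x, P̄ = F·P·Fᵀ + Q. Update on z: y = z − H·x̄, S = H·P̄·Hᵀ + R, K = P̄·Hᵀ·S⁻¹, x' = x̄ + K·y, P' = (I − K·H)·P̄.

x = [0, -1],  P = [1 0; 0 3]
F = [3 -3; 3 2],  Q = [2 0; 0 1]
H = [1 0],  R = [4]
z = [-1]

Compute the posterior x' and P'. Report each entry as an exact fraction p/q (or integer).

x' = [-13/21, -8/7]
P' = [76/21 -6/7; -6/7 281/14]

x̄ = F·x = [3, -2]
P̄ = F·P·Fᵀ + Q = [38 -9; -9 22]
y = z − H·x̄ = [-4]
S = H·P̄·Hᵀ + R = [42]
K = P̄·Hᵀ·S⁻¹ = [19/21; -3/14]
x' = x̄ + K·y = [-13/21, -8/7]
P' = (I − K·H)·P̄ = [76/21 -6/7; -6/7 281/14]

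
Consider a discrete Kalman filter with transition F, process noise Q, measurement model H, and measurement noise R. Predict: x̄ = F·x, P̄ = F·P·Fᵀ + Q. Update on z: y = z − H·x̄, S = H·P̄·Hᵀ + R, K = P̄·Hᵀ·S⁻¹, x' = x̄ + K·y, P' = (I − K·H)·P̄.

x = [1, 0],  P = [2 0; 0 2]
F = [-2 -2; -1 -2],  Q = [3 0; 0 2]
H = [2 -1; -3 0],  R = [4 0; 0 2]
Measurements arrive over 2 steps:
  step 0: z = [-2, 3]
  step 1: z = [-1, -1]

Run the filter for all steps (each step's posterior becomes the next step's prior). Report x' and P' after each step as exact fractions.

step 0: x' = [-391/382, -79/382], P' = [40/191 54/191; 54/191 474/191]
step 1: x' = [1724/5693, 29272/39851], P' = [1198/5693 1668/5693; 1668/5693 294244/119553]

step 0: x̄ = F·x = [-2, -1]
step 0: P̄ = F·P·Fᵀ + Q = [19 12; 12 12]
step 0: y = z − H·x̄ = [1, -3]
step 0: S = H·P̄·Hᵀ + R = [44 -78; -78 173]
step 0: K = P̄·Hᵀ·S⁻¹ = [13/382 -60/191; -183/382 -81/191]
step 0: x' = x̄ + K·y = [-391/382, -79/382]
step 0: P' = (I − K·H)·P̄ = [40/191 54/191; 54/191 474/191]
step 1: x̄ = F·x = [470/191, 549/382]
step 1: P̄ = F·P·Fᵀ + Q = [3061/191 2300/191; 2300/191 2534/191]
step 1: y = z − H·x̄ = [-1713/382, 1219/191]
step 1: S = H·P̄·Hᵀ + R = [6342/191 -11466/191; -11466/191 27931/191]
step 1: K = P̄·Hᵀ·S⁻¹ = [182/5693 -1797/5693; -56047/119553 -2502/5693]
step 1: x' = x̄ + K·y = [1724/5693, 29272/39851]
step 1: P' = (I − K·H)·P̄ = [1198/5693 1668/5693; 1668/5693 294244/119553]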